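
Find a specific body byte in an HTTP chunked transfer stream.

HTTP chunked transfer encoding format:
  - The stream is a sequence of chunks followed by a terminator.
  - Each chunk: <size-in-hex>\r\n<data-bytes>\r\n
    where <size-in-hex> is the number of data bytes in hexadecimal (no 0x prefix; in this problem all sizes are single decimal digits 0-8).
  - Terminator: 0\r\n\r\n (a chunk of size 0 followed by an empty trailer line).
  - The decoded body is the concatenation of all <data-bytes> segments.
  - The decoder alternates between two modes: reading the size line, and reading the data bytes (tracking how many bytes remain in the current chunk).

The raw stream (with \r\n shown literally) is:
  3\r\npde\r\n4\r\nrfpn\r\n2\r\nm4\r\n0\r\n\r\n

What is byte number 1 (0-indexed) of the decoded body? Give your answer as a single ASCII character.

Answer: d

Derivation:
Chunk 1: stream[0..1]='3' size=0x3=3, data at stream[3..6]='pde' -> body[0..3], body so far='pde'
Chunk 2: stream[8..9]='4' size=0x4=4, data at stream[11..15]='rfpn' -> body[3..7], body so far='pderfpn'
Chunk 3: stream[17..18]='2' size=0x2=2, data at stream[20..22]='m4' -> body[7..9], body so far='pderfpnm4'
Chunk 4: stream[24..25]='0' size=0 (terminator). Final body='pderfpnm4' (9 bytes)
Body byte 1 = 'd'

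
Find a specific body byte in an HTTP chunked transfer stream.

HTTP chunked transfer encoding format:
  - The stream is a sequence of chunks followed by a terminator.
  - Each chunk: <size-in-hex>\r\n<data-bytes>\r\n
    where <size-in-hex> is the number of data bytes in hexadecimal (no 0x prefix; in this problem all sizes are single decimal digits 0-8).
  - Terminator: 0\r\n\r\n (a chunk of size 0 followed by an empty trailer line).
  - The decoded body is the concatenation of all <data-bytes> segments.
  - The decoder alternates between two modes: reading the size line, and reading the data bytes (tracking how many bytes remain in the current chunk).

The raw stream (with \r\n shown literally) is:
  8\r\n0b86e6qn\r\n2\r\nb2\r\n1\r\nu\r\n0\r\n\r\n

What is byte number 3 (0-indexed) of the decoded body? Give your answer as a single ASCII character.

Chunk 1: stream[0..1]='8' size=0x8=8, data at stream[3..11]='0b86e6qn' -> body[0..8], body so far='0b86e6qn'
Chunk 2: stream[13..14]='2' size=0x2=2, data at stream[16..18]='b2' -> body[8..10], body so far='0b86e6qnb2'
Chunk 3: stream[20..21]='1' size=0x1=1, data at stream[23..24]='u' -> body[10..11], body so far='0b86e6qnb2u'
Chunk 4: stream[26..27]='0' size=0 (terminator). Final body='0b86e6qnb2u' (11 bytes)
Body byte 3 = '6'

Answer: 6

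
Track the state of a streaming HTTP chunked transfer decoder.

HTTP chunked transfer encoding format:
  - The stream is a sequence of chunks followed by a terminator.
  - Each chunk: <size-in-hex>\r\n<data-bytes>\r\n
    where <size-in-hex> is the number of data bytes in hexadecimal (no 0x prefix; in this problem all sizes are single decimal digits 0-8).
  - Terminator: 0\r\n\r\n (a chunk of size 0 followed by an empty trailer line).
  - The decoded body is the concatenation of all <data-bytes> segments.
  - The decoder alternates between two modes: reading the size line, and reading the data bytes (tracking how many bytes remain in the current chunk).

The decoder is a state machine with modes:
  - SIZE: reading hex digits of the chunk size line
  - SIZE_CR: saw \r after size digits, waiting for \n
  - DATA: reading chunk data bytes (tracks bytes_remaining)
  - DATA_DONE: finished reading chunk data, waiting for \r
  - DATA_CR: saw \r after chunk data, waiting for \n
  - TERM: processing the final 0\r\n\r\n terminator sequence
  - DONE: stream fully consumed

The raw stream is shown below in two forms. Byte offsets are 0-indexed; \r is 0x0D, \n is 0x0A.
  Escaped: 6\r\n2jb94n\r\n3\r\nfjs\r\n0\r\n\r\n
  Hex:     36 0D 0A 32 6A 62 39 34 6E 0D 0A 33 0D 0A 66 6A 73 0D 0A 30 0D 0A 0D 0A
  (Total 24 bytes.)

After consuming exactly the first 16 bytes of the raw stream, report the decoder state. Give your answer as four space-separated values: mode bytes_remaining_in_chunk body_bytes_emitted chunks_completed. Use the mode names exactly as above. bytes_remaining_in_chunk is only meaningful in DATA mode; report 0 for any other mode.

Byte 0 = '6': mode=SIZE remaining=0 emitted=0 chunks_done=0
Byte 1 = 0x0D: mode=SIZE_CR remaining=0 emitted=0 chunks_done=0
Byte 2 = 0x0A: mode=DATA remaining=6 emitted=0 chunks_done=0
Byte 3 = '2': mode=DATA remaining=5 emitted=1 chunks_done=0
Byte 4 = 'j': mode=DATA remaining=4 emitted=2 chunks_done=0
Byte 5 = 'b': mode=DATA remaining=3 emitted=3 chunks_done=0
Byte 6 = '9': mode=DATA remaining=2 emitted=4 chunks_done=0
Byte 7 = '4': mode=DATA remaining=1 emitted=5 chunks_done=0
Byte 8 = 'n': mode=DATA_DONE remaining=0 emitted=6 chunks_done=0
Byte 9 = 0x0D: mode=DATA_CR remaining=0 emitted=6 chunks_done=0
Byte 10 = 0x0A: mode=SIZE remaining=0 emitted=6 chunks_done=1
Byte 11 = '3': mode=SIZE remaining=0 emitted=6 chunks_done=1
Byte 12 = 0x0D: mode=SIZE_CR remaining=0 emitted=6 chunks_done=1
Byte 13 = 0x0A: mode=DATA remaining=3 emitted=6 chunks_done=1
Byte 14 = 'f': mode=DATA remaining=2 emitted=7 chunks_done=1
Byte 15 = 'j': mode=DATA remaining=1 emitted=8 chunks_done=1

Answer: DATA 1 8 1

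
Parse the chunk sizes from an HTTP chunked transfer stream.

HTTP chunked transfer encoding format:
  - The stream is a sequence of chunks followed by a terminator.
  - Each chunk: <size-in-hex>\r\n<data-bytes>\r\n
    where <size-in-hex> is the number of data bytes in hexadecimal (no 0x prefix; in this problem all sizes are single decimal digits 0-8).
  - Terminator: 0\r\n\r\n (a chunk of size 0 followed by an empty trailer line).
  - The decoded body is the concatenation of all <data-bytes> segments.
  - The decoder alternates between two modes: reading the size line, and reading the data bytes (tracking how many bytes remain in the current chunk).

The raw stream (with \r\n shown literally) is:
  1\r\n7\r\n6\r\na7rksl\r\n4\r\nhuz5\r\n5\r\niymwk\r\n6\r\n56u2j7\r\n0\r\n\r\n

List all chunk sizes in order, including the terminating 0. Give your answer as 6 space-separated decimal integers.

Chunk 1: stream[0..1]='1' size=0x1=1, data at stream[3..4]='7' -> body[0..1], body so far='7'
Chunk 2: stream[6..7]='6' size=0x6=6, data at stream[9..15]='a7rksl' -> body[1..7], body so far='7a7rksl'
Chunk 3: stream[17..18]='4' size=0x4=4, data at stream[20..24]='huz5' -> body[7..11], body so far='7a7rkslhuz5'
Chunk 4: stream[26..27]='5' size=0x5=5, data at stream[29..34]='iymwk' -> body[11..16], body so far='7a7rkslhuz5iymwk'
Chunk 5: stream[36..37]='6' size=0x6=6, data at stream[39..45]='56u2j7' -> body[16..22], body so far='7a7rkslhuz5iymwk56u2j7'
Chunk 6: stream[47..48]='0' size=0 (terminator). Final body='7a7rkslhuz5iymwk56u2j7' (22 bytes)

Answer: 1 6 4 5 6 0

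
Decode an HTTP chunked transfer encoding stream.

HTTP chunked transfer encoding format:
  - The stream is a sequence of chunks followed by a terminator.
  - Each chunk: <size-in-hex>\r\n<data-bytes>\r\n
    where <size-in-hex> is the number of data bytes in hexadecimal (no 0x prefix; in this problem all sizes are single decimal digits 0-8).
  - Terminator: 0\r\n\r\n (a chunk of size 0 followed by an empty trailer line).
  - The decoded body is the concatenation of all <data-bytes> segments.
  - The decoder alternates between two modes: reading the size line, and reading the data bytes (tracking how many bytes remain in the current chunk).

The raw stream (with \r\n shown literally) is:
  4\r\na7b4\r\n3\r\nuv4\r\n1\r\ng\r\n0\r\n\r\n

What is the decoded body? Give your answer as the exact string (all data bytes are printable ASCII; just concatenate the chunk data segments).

Chunk 1: stream[0..1]='4' size=0x4=4, data at stream[3..7]='a7b4' -> body[0..4], body so far='a7b4'
Chunk 2: stream[9..10]='3' size=0x3=3, data at stream[12..15]='uv4' -> body[4..7], body so far='a7b4uv4'
Chunk 3: stream[17..18]='1' size=0x1=1, data at stream[20..21]='g' -> body[7..8], body so far='a7b4uv4g'
Chunk 4: stream[23..24]='0' size=0 (terminator). Final body='a7b4uv4g' (8 bytes)

Answer: a7b4uv4g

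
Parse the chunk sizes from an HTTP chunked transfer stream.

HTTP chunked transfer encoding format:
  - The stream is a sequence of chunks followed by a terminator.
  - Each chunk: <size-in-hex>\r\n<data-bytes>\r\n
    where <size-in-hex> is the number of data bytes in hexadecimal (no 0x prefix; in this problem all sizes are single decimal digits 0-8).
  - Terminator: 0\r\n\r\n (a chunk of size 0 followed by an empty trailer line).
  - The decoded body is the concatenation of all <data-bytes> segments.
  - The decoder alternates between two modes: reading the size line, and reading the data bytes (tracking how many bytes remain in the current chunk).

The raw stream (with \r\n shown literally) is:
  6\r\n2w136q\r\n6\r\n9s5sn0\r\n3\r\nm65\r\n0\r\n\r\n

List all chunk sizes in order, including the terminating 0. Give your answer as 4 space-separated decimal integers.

Answer: 6 6 3 0

Derivation:
Chunk 1: stream[0..1]='6' size=0x6=6, data at stream[3..9]='2w136q' -> body[0..6], body so far='2w136q'
Chunk 2: stream[11..12]='6' size=0x6=6, data at stream[14..20]='9s5sn0' -> body[6..12], body so far='2w136q9s5sn0'
Chunk 3: stream[22..23]='3' size=0x3=3, data at stream[25..28]='m65' -> body[12..15], body so far='2w136q9s5sn0m65'
Chunk 4: stream[30..31]='0' size=0 (terminator). Final body='2w136q9s5sn0m65' (15 bytes)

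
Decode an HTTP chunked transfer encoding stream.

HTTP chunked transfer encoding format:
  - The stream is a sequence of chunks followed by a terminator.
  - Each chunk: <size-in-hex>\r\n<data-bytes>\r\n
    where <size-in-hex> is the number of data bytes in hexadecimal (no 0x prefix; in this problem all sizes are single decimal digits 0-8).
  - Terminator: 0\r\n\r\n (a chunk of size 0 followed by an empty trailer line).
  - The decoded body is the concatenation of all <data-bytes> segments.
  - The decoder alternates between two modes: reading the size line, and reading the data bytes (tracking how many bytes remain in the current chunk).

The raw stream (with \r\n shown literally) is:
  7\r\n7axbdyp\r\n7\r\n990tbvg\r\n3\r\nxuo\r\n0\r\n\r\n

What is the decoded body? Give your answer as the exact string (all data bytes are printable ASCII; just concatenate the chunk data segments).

Answer: 7axbdyp990tbvgxuo

Derivation:
Chunk 1: stream[0..1]='7' size=0x7=7, data at stream[3..10]='7axbdyp' -> body[0..7], body so far='7axbdyp'
Chunk 2: stream[12..13]='7' size=0x7=7, data at stream[15..22]='990tbvg' -> body[7..14], body so far='7axbdyp990tbvg'
Chunk 3: stream[24..25]='3' size=0x3=3, data at stream[27..30]='xuo' -> body[14..17], body so far='7axbdyp990tbvgxuo'
Chunk 4: stream[32..33]='0' size=0 (terminator). Final body='7axbdyp990tbvgxuo' (17 bytes)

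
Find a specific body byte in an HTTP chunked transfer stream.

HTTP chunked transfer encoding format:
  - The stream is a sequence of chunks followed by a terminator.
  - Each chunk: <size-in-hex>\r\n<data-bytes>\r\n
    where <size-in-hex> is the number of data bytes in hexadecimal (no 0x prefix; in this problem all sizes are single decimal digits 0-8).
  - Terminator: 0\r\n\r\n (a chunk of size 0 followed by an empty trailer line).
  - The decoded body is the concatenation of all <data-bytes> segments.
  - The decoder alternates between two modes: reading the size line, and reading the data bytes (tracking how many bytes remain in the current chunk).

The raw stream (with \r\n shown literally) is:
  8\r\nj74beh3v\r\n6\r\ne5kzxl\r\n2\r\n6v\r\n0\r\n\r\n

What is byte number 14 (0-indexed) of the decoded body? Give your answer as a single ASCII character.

Answer: 6

Derivation:
Chunk 1: stream[0..1]='8' size=0x8=8, data at stream[3..11]='j74beh3v' -> body[0..8], body so far='j74beh3v'
Chunk 2: stream[13..14]='6' size=0x6=6, data at stream[16..22]='e5kzxl' -> body[8..14], body so far='j74beh3ve5kzxl'
Chunk 3: stream[24..25]='2' size=0x2=2, data at stream[27..29]='6v' -> body[14..16], body so far='j74beh3ve5kzxl6v'
Chunk 4: stream[31..32]='0' size=0 (terminator). Final body='j74beh3ve5kzxl6v' (16 bytes)
Body byte 14 = '6'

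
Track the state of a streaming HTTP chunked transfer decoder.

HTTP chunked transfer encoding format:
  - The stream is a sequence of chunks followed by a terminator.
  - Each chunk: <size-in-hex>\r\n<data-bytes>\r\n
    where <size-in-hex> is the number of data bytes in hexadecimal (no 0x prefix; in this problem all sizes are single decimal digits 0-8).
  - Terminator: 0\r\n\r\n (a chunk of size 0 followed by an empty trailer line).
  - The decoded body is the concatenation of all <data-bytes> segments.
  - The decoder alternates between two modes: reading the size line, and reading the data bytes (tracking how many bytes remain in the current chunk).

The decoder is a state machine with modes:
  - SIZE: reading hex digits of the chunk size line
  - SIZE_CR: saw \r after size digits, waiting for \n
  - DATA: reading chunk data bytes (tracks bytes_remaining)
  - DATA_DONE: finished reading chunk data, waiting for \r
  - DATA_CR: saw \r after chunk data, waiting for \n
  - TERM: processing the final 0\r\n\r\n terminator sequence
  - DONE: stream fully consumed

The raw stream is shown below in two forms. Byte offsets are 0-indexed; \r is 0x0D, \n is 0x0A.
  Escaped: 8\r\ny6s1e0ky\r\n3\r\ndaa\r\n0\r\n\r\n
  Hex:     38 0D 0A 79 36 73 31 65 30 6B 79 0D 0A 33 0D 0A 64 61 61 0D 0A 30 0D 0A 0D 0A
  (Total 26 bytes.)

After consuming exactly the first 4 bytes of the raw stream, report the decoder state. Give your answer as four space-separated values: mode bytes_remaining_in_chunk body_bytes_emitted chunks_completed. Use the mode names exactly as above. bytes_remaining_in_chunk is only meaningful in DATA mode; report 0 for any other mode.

Byte 0 = '8': mode=SIZE remaining=0 emitted=0 chunks_done=0
Byte 1 = 0x0D: mode=SIZE_CR remaining=0 emitted=0 chunks_done=0
Byte 2 = 0x0A: mode=DATA remaining=8 emitted=0 chunks_done=0
Byte 3 = 'y': mode=DATA remaining=7 emitted=1 chunks_done=0

Answer: DATA 7 1 0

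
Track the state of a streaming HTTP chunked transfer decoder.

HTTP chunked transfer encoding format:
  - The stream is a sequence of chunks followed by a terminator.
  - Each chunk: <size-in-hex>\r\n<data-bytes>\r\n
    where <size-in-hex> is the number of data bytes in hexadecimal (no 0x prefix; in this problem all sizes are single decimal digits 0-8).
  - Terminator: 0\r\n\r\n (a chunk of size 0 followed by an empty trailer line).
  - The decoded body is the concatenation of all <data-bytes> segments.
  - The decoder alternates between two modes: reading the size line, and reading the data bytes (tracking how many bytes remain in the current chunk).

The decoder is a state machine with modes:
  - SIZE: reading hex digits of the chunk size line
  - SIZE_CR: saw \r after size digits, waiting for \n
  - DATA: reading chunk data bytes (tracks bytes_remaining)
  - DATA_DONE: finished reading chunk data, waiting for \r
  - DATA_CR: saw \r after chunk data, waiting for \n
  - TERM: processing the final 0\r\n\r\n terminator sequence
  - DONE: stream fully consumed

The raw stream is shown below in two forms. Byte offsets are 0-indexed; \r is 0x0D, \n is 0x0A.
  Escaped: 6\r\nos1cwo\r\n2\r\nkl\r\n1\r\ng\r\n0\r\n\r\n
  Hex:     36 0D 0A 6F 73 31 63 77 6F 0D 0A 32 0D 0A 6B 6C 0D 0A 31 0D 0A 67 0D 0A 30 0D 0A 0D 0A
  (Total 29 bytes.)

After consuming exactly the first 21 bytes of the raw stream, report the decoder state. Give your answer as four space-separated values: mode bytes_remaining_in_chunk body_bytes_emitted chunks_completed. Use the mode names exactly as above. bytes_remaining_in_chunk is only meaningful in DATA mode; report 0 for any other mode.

Byte 0 = '6': mode=SIZE remaining=0 emitted=0 chunks_done=0
Byte 1 = 0x0D: mode=SIZE_CR remaining=0 emitted=0 chunks_done=0
Byte 2 = 0x0A: mode=DATA remaining=6 emitted=0 chunks_done=0
Byte 3 = 'o': mode=DATA remaining=5 emitted=1 chunks_done=0
Byte 4 = 's': mode=DATA remaining=4 emitted=2 chunks_done=0
Byte 5 = '1': mode=DATA remaining=3 emitted=3 chunks_done=0
Byte 6 = 'c': mode=DATA remaining=2 emitted=4 chunks_done=0
Byte 7 = 'w': mode=DATA remaining=1 emitted=5 chunks_done=0
Byte 8 = 'o': mode=DATA_DONE remaining=0 emitted=6 chunks_done=0
Byte 9 = 0x0D: mode=DATA_CR remaining=0 emitted=6 chunks_done=0
Byte 10 = 0x0A: mode=SIZE remaining=0 emitted=6 chunks_done=1
Byte 11 = '2': mode=SIZE remaining=0 emitted=6 chunks_done=1
Byte 12 = 0x0D: mode=SIZE_CR remaining=0 emitted=6 chunks_done=1
Byte 13 = 0x0A: mode=DATA remaining=2 emitted=6 chunks_done=1
Byte 14 = 'k': mode=DATA remaining=1 emitted=7 chunks_done=1
Byte 15 = 'l': mode=DATA_DONE remaining=0 emitted=8 chunks_done=1
Byte 16 = 0x0D: mode=DATA_CR remaining=0 emitted=8 chunks_done=1
Byte 17 = 0x0A: mode=SIZE remaining=0 emitted=8 chunks_done=2
Byte 18 = '1': mode=SIZE remaining=0 emitted=8 chunks_done=2
Byte 19 = 0x0D: mode=SIZE_CR remaining=0 emitted=8 chunks_done=2
Byte 20 = 0x0A: mode=DATA remaining=1 emitted=8 chunks_done=2

Answer: DATA 1 8 2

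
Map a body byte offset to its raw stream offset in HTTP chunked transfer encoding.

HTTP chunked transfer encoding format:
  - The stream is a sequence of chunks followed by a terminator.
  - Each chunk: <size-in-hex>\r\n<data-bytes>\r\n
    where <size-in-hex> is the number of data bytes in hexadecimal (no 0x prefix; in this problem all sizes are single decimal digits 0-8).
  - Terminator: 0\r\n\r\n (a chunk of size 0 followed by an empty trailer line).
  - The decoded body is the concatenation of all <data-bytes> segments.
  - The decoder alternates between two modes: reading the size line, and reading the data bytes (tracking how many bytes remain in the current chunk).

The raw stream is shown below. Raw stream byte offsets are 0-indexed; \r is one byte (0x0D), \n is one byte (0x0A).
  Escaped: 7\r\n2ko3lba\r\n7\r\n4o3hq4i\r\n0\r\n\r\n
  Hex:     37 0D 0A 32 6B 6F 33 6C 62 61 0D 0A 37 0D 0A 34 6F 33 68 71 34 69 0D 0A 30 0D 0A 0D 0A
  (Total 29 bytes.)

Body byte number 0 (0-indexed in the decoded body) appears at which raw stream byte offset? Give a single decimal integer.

Answer: 3

Derivation:
Chunk 1: stream[0..1]='7' size=0x7=7, data at stream[3..10]='2ko3lba' -> body[0..7], body so far='2ko3lba'
Chunk 2: stream[12..13]='7' size=0x7=7, data at stream[15..22]='4o3hq4i' -> body[7..14], body so far='2ko3lba4o3hq4i'
Chunk 3: stream[24..25]='0' size=0 (terminator). Final body='2ko3lba4o3hq4i' (14 bytes)
Body byte 0 at stream offset 3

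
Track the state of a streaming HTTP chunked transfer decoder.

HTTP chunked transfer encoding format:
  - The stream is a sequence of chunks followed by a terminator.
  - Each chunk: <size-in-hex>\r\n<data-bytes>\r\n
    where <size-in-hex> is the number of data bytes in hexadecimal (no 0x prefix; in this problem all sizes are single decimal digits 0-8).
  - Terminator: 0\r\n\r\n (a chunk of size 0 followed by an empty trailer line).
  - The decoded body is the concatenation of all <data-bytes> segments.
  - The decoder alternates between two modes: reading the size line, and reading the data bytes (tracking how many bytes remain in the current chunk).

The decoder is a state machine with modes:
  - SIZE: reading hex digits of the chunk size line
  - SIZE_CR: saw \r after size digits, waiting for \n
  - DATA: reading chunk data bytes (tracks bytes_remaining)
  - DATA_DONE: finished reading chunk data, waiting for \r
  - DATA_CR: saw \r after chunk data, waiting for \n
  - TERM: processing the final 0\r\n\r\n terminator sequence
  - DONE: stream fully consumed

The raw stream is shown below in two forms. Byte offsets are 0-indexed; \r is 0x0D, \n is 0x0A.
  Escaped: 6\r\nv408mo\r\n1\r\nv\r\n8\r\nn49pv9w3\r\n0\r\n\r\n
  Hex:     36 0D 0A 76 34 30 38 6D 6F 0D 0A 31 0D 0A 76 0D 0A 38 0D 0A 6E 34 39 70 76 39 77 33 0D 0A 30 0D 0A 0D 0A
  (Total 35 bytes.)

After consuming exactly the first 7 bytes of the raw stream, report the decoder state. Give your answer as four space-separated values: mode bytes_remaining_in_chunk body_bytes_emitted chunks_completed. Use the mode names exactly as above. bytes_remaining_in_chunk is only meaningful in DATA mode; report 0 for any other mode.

Answer: DATA 2 4 0

Derivation:
Byte 0 = '6': mode=SIZE remaining=0 emitted=0 chunks_done=0
Byte 1 = 0x0D: mode=SIZE_CR remaining=0 emitted=0 chunks_done=0
Byte 2 = 0x0A: mode=DATA remaining=6 emitted=0 chunks_done=0
Byte 3 = 'v': mode=DATA remaining=5 emitted=1 chunks_done=0
Byte 4 = '4': mode=DATA remaining=4 emitted=2 chunks_done=0
Byte 5 = '0': mode=DATA remaining=3 emitted=3 chunks_done=0
Byte 6 = '8': mode=DATA remaining=2 emitted=4 chunks_done=0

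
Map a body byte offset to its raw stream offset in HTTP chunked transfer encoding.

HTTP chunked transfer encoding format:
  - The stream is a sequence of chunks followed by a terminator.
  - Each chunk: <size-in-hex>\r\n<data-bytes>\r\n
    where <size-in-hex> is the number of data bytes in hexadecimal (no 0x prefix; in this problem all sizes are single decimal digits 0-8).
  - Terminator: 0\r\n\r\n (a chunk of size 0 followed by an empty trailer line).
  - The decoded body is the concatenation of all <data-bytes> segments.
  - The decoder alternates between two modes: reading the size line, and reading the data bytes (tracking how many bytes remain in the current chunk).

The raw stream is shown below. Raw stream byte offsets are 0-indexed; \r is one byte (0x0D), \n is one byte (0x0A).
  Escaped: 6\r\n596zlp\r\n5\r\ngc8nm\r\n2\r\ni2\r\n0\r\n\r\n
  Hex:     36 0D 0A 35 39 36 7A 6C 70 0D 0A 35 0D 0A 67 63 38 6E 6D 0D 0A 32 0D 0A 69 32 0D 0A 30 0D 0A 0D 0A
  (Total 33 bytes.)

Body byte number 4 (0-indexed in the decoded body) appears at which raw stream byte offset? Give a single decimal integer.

Chunk 1: stream[0..1]='6' size=0x6=6, data at stream[3..9]='596zlp' -> body[0..6], body so far='596zlp'
Chunk 2: stream[11..12]='5' size=0x5=5, data at stream[14..19]='gc8nm' -> body[6..11], body so far='596zlpgc8nm'
Chunk 3: stream[21..22]='2' size=0x2=2, data at stream[24..26]='i2' -> body[11..13], body so far='596zlpgc8nmi2'
Chunk 4: stream[28..29]='0' size=0 (terminator). Final body='596zlpgc8nmi2' (13 bytes)
Body byte 4 at stream offset 7

Answer: 7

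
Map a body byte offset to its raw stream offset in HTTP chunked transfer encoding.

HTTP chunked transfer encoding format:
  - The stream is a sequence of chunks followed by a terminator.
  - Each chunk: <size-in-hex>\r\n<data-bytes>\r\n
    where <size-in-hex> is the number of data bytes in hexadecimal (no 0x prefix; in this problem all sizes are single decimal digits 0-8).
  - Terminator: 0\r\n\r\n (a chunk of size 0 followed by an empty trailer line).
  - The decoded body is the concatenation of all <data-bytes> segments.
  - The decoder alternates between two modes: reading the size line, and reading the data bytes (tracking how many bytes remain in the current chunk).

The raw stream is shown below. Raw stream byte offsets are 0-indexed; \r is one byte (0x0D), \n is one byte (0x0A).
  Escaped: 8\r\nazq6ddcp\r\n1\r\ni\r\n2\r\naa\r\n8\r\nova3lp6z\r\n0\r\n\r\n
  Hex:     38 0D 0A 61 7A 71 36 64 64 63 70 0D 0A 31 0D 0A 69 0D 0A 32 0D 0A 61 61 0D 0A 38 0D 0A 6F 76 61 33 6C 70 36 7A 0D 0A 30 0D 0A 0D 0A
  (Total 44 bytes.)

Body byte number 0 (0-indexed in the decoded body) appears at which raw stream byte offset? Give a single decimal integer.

Chunk 1: stream[0..1]='8' size=0x8=8, data at stream[3..11]='azq6ddcp' -> body[0..8], body so far='azq6ddcp'
Chunk 2: stream[13..14]='1' size=0x1=1, data at stream[16..17]='i' -> body[8..9], body so far='azq6ddcpi'
Chunk 3: stream[19..20]='2' size=0x2=2, data at stream[22..24]='aa' -> body[9..11], body so far='azq6ddcpiaa'
Chunk 4: stream[26..27]='8' size=0x8=8, data at stream[29..37]='ova3lp6z' -> body[11..19], body so far='azq6ddcpiaaova3lp6z'
Chunk 5: stream[39..40]='0' size=0 (terminator). Final body='azq6ddcpiaaova3lp6z' (19 bytes)
Body byte 0 at stream offset 3

Answer: 3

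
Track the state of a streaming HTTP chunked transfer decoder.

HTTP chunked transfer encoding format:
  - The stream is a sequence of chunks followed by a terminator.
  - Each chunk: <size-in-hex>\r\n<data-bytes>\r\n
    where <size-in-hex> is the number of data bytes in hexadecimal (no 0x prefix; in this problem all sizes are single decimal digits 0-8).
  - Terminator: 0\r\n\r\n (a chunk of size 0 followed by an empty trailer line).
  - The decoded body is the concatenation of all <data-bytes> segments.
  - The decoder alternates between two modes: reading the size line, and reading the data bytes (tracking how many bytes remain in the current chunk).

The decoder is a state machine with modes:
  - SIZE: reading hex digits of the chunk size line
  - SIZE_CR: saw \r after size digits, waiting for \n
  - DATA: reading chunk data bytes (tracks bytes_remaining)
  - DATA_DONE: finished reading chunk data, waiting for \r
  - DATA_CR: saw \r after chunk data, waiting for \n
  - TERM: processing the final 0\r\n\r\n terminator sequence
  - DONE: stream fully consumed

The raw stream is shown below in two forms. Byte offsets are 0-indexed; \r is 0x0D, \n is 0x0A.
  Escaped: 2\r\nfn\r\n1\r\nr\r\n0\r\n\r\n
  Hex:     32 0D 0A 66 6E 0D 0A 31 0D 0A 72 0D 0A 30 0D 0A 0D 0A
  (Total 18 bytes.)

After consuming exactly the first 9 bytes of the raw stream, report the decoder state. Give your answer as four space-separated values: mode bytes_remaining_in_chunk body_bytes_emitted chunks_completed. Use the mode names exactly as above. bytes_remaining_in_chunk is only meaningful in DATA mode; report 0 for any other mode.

Byte 0 = '2': mode=SIZE remaining=0 emitted=0 chunks_done=0
Byte 1 = 0x0D: mode=SIZE_CR remaining=0 emitted=0 chunks_done=0
Byte 2 = 0x0A: mode=DATA remaining=2 emitted=0 chunks_done=0
Byte 3 = 'f': mode=DATA remaining=1 emitted=1 chunks_done=0
Byte 4 = 'n': mode=DATA_DONE remaining=0 emitted=2 chunks_done=0
Byte 5 = 0x0D: mode=DATA_CR remaining=0 emitted=2 chunks_done=0
Byte 6 = 0x0A: mode=SIZE remaining=0 emitted=2 chunks_done=1
Byte 7 = '1': mode=SIZE remaining=0 emitted=2 chunks_done=1
Byte 8 = 0x0D: mode=SIZE_CR remaining=0 emitted=2 chunks_done=1

Answer: SIZE_CR 0 2 1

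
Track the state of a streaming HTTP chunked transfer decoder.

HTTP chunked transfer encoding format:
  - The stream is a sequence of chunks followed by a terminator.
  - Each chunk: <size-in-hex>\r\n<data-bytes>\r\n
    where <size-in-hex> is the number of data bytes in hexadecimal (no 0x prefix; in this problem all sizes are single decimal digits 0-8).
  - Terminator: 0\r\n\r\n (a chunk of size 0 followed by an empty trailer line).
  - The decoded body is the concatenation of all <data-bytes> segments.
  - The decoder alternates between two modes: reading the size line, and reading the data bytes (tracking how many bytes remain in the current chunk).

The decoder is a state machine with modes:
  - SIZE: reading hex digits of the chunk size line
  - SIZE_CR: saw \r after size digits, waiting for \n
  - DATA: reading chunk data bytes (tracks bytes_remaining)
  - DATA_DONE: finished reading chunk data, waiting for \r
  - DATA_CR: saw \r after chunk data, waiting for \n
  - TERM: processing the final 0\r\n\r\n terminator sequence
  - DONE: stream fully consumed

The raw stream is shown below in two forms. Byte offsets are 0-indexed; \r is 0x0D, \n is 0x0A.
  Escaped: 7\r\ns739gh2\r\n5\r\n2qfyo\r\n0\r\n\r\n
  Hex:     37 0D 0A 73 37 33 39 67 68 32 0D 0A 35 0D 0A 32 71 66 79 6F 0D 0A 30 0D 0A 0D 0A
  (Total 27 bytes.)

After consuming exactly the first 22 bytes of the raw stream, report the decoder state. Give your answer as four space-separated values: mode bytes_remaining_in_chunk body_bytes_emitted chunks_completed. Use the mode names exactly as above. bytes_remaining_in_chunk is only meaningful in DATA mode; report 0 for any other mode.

Byte 0 = '7': mode=SIZE remaining=0 emitted=0 chunks_done=0
Byte 1 = 0x0D: mode=SIZE_CR remaining=0 emitted=0 chunks_done=0
Byte 2 = 0x0A: mode=DATA remaining=7 emitted=0 chunks_done=0
Byte 3 = 's': mode=DATA remaining=6 emitted=1 chunks_done=0
Byte 4 = '7': mode=DATA remaining=5 emitted=2 chunks_done=0
Byte 5 = '3': mode=DATA remaining=4 emitted=3 chunks_done=0
Byte 6 = '9': mode=DATA remaining=3 emitted=4 chunks_done=0
Byte 7 = 'g': mode=DATA remaining=2 emitted=5 chunks_done=0
Byte 8 = 'h': mode=DATA remaining=1 emitted=6 chunks_done=0
Byte 9 = '2': mode=DATA_DONE remaining=0 emitted=7 chunks_done=0
Byte 10 = 0x0D: mode=DATA_CR remaining=0 emitted=7 chunks_done=0
Byte 11 = 0x0A: mode=SIZE remaining=0 emitted=7 chunks_done=1
Byte 12 = '5': mode=SIZE remaining=0 emitted=7 chunks_done=1
Byte 13 = 0x0D: mode=SIZE_CR remaining=0 emitted=7 chunks_done=1
Byte 14 = 0x0A: mode=DATA remaining=5 emitted=7 chunks_done=1
Byte 15 = '2': mode=DATA remaining=4 emitted=8 chunks_done=1
Byte 16 = 'q': mode=DATA remaining=3 emitted=9 chunks_done=1
Byte 17 = 'f': mode=DATA remaining=2 emitted=10 chunks_done=1
Byte 18 = 'y': mode=DATA remaining=1 emitted=11 chunks_done=1
Byte 19 = 'o': mode=DATA_DONE remaining=0 emitted=12 chunks_done=1
Byte 20 = 0x0D: mode=DATA_CR remaining=0 emitted=12 chunks_done=1
Byte 21 = 0x0A: mode=SIZE remaining=0 emitted=12 chunks_done=2

Answer: SIZE 0 12 2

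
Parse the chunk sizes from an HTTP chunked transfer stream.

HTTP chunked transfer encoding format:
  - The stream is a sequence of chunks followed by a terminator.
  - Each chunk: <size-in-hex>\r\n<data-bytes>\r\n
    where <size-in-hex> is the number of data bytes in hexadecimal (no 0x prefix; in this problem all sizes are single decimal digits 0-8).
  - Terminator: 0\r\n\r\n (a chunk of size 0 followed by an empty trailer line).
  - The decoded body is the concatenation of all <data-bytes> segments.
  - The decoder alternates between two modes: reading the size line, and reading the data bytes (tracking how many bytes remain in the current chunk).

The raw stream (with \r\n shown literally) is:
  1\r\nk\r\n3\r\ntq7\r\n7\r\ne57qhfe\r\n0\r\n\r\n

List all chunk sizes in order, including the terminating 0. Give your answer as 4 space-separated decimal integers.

Chunk 1: stream[0..1]='1' size=0x1=1, data at stream[3..4]='k' -> body[0..1], body so far='k'
Chunk 2: stream[6..7]='3' size=0x3=3, data at stream[9..12]='tq7' -> body[1..4], body so far='ktq7'
Chunk 3: stream[14..15]='7' size=0x7=7, data at stream[17..24]='e57qhfe' -> body[4..11], body so far='ktq7e57qhfe'
Chunk 4: stream[26..27]='0' size=0 (terminator). Final body='ktq7e57qhfe' (11 bytes)

Answer: 1 3 7 0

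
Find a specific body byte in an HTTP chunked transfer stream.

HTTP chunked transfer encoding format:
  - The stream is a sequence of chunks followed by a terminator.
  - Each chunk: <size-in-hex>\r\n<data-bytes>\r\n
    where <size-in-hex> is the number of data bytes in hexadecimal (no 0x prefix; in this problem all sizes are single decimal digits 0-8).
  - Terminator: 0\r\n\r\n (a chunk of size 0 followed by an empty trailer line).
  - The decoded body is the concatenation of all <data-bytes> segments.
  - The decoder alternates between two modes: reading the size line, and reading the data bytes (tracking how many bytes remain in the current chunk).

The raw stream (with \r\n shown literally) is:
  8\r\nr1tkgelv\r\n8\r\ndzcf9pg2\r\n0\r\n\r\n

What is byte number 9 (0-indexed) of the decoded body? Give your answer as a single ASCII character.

Answer: z

Derivation:
Chunk 1: stream[0..1]='8' size=0x8=8, data at stream[3..11]='r1tkgelv' -> body[0..8], body so far='r1tkgelv'
Chunk 2: stream[13..14]='8' size=0x8=8, data at stream[16..24]='dzcf9pg2' -> body[8..16], body so far='r1tkgelvdzcf9pg2'
Chunk 3: stream[26..27]='0' size=0 (terminator). Final body='r1tkgelvdzcf9pg2' (16 bytes)
Body byte 9 = 'z'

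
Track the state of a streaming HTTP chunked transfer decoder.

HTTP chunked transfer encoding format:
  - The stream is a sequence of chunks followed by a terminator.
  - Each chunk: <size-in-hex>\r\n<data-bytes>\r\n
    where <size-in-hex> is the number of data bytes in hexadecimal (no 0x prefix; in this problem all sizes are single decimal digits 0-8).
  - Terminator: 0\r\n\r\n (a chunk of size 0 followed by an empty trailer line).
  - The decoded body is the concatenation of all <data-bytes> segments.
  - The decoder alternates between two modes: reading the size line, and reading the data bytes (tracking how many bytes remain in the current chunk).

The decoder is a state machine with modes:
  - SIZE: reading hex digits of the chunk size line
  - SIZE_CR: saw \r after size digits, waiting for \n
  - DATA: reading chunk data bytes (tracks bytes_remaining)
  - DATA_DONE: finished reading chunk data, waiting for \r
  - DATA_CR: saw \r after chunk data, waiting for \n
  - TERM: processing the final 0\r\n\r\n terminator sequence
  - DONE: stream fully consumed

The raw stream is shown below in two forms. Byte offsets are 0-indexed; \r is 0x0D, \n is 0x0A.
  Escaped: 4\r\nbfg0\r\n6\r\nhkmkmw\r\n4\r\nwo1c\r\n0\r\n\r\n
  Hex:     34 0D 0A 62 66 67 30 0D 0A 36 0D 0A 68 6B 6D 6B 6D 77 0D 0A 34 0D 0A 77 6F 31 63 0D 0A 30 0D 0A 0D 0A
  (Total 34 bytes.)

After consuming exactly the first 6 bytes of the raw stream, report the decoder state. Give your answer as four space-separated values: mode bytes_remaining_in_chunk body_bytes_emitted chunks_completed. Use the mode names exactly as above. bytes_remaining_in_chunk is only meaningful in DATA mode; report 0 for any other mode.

Byte 0 = '4': mode=SIZE remaining=0 emitted=0 chunks_done=0
Byte 1 = 0x0D: mode=SIZE_CR remaining=0 emitted=0 chunks_done=0
Byte 2 = 0x0A: mode=DATA remaining=4 emitted=0 chunks_done=0
Byte 3 = 'b': mode=DATA remaining=3 emitted=1 chunks_done=0
Byte 4 = 'f': mode=DATA remaining=2 emitted=2 chunks_done=0
Byte 5 = 'g': mode=DATA remaining=1 emitted=3 chunks_done=0

Answer: DATA 1 3 0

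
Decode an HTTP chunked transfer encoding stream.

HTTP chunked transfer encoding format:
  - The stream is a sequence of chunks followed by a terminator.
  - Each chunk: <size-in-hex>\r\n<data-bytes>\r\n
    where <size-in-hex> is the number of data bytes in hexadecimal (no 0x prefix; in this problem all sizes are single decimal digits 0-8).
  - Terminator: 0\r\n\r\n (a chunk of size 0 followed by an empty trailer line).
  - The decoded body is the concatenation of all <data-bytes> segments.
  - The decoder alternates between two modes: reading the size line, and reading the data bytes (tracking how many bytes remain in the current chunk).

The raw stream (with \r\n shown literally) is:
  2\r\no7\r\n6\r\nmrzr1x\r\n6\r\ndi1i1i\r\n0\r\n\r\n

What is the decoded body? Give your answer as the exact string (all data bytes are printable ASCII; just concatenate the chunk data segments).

Answer: o7mrzr1xdi1i1i

Derivation:
Chunk 1: stream[0..1]='2' size=0x2=2, data at stream[3..5]='o7' -> body[0..2], body so far='o7'
Chunk 2: stream[7..8]='6' size=0x6=6, data at stream[10..16]='mrzr1x' -> body[2..8], body so far='o7mrzr1x'
Chunk 3: stream[18..19]='6' size=0x6=6, data at stream[21..27]='di1i1i' -> body[8..14], body so far='o7mrzr1xdi1i1i'
Chunk 4: stream[29..30]='0' size=0 (terminator). Final body='o7mrzr1xdi1i1i' (14 bytes)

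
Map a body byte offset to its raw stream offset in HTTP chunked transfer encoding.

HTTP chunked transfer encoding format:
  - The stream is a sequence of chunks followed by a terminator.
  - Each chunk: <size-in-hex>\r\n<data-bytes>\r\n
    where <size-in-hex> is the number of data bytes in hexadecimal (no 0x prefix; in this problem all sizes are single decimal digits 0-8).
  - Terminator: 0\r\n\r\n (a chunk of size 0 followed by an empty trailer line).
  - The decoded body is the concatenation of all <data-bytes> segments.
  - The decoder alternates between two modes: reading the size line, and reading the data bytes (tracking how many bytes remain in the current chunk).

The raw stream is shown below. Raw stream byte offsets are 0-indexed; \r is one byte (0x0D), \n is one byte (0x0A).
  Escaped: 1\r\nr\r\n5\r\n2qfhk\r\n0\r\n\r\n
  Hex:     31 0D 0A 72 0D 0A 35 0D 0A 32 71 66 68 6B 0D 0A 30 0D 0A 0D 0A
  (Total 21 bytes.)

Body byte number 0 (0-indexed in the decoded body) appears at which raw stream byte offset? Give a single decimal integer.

Answer: 3

Derivation:
Chunk 1: stream[0..1]='1' size=0x1=1, data at stream[3..4]='r' -> body[0..1], body so far='r'
Chunk 2: stream[6..7]='5' size=0x5=5, data at stream[9..14]='2qfhk' -> body[1..6], body so far='r2qfhk'
Chunk 3: stream[16..17]='0' size=0 (terminator). Final body='r2qfhk' (6 bytes)
Body byte 0 at stream offset 3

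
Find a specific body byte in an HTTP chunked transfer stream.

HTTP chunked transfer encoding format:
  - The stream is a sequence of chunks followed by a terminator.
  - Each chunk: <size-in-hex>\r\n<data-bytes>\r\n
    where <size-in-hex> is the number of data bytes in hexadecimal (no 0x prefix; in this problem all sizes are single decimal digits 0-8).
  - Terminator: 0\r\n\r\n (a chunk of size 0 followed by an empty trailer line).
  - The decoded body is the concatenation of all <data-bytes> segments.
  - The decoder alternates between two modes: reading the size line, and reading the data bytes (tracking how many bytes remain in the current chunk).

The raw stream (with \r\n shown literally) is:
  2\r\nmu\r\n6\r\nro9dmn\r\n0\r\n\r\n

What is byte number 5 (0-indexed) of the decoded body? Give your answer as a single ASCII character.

Chunk 1: stream[0..1]='2' size=0x2=2, data at stream[3..5]='mu' -> body[0..2], body so far='mu'
Chunk 2: stream[7..8]='6' size=0x6=6, data at stream[10..16]='ro9dmn' -> body[2..8], body so far='muro9dmn'
Chunk 3: stream[18..19]='0' size=0 (terminator). Final body='muro9dmn' (8 bytes)
Body byte 5 = 'd'

Answer: d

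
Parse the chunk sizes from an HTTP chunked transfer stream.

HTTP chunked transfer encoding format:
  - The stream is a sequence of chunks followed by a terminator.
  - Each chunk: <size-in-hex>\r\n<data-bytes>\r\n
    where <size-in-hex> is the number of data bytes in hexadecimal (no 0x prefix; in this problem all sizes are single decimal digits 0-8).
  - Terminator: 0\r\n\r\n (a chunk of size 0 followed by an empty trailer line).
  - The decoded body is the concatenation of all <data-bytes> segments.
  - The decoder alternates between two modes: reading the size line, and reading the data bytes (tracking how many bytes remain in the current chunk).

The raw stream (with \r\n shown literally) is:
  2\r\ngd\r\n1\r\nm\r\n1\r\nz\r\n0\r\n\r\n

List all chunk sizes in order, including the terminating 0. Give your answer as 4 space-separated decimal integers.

Answer: 2 1 1 0

Derivation:
Chunk 1: stream[0..1]='2' size=0x2=2, data at stream[3..5]='gd' -> body[0..2], body so far='gd'
Chunk 2: stream[7..8]='1' size=0x1=1, data at stream[10..11]='m' -> body[2..3], body so far='gdm'
Chunk 3: stream[13..14]='1' size=0x1=1, data at stream[16..17]='z' -> body[3..4], body so far='gdmz'
Chunk 4: stream[19..20]='0' size=0 (terminator). Final body='gdmz' (4 bytes)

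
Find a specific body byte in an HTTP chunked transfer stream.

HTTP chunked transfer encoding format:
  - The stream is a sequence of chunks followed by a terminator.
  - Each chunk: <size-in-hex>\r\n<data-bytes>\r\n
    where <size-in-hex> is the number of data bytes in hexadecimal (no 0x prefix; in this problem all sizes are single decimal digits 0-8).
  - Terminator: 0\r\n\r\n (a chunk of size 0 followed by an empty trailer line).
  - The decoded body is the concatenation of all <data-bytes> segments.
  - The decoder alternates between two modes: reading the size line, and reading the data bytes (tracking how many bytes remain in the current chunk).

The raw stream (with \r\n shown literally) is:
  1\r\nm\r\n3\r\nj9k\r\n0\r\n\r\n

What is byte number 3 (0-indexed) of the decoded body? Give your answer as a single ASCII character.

Chunk 1: stream[0..1]='1' size=0x1=1, data at stream[3..4]='m' -> body[0..1], body so far='m'
Chunk 2: stream[6..7]='3' size=0x3=3, data at stream[9..12]='j9k' -> body[1..4], body so far='mj9k'
Chunk 3: stream[14..15]='0' size=0 (terminator). Final body='mj9k' (4 bytes)
Body byte 3 = 'k'

Answer: k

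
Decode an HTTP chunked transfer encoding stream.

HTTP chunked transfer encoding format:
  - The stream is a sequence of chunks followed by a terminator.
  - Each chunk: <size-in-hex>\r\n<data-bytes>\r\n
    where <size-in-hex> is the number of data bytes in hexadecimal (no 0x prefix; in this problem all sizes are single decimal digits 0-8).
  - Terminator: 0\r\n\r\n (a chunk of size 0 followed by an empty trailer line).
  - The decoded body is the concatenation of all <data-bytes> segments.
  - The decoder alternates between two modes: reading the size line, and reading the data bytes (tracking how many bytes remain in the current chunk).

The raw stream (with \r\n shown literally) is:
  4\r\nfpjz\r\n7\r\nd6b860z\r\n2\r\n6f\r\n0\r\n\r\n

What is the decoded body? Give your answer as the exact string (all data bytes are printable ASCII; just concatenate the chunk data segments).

Answer: fpjzd6b860z6f

Derivation:
Chunk 1: stream[0..1]='4' size=0x4=4, data at stream[3..7]='fpjz' -> body[0..4], body so far='fpjz'
Chunk 2: stream[9..10]='7' size=0x7=7, data at stream[12..19]='d6b860z' -> body[4..11], body so far='fpjzd6b860z'
Chunk 3: stream[21..22]='2' size=0x2=2, data at stream[24..26]='6f' -> body[11..13], body so far='fpjzd6b860z6f'
Chunk 4: stream[28..29]='0' size=0 (terminator). Final body='fpjzd6b860z6f' (13 bytes)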